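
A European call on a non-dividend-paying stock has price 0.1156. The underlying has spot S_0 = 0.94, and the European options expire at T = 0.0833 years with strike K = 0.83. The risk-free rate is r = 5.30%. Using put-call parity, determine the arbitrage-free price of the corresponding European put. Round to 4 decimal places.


Put-call parity: C - P = S_0 * exp(-qT) - K * exp(-rT).
S_0 * exp(-qT) = 0.9400 * 1.00000000 = 0.94000000
K * exp(-rT) = 0.8300 * 0.99559483 = 0.82634371
P = C - S*exp(-qT) + K*exp(-rT)
P = 0.1156 - 0.94000000 + 0.82634371 = 0.0019

Answer: Put price = 0.0019


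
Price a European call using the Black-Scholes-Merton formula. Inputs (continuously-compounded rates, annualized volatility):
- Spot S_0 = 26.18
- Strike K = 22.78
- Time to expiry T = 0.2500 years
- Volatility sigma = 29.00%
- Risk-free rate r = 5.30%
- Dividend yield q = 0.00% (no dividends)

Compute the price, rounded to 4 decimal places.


Answer: Price = 3.9652

Derivation:
d1 = (ln(S/K) + (r - q + 0.5*sigma^2) * T) / (sigma * sqrt(T)) = 1.12327795
d2 = d1 - sigma * sqrt(T) = 0.97827795
exp(-rT) = 0.98683739; exp(-qT) = 1.00000000
C = S_0 * exp(-qT) * N(d1) - K * exp(-rT) * N(d2)
N(d1) = 0.86934027; N(d2) = 0.83603156
C = 26.1800 * 1.00000000 * 0.86934027 - 22.7800 * 0.98683739 * 0.83603156 = 3.9652


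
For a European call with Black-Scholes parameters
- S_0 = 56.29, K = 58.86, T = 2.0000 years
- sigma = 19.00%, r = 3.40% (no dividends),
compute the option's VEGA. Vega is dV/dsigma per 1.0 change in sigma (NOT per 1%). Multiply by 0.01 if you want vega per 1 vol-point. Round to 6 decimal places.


d1 = 0.2212691814; d2 = -0.0474313955
phi(d1) = 0.3892947312; exp(-qT) = 1.0000000000; exp(-rT) = 0.9342604736
Vega = S * exp(-qT) * phi(d1) * sqrt(T) = 56.2900 * 1.0000000000 * 0.3892947312 * 1.4142135624 = 30.990228

Answer: Vega = 30.990228


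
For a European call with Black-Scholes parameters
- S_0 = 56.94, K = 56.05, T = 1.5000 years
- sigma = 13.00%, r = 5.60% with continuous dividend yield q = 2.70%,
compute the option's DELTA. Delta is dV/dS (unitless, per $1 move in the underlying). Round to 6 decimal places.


d1 = 0.4517671332; d2 = 0.2925502999
phi(d1) = 0.3602398193; exp(-qT) = 0.9603091645; exp(-rT) = 0.9194312561
N(d1) = 0.6742816253
Delta = exp(-qT) * N(d1) = 0.9603091645 * 0.6742816253 = 0.647519

Answer: Delta = 0.647519


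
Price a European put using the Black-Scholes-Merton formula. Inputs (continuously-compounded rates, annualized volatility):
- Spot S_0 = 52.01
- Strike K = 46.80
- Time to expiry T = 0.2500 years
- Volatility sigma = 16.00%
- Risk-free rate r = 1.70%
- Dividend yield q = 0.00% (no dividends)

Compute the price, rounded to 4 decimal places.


Answer: Price = 0.1533

Derivation:
d1 = (ln(S/K) + (r - q + 0.5*sigma^2) * T) / (sigma * sqrt(T)) = 1.41253506
d2 = d1 - sigma * sqrt(T) = 1.33253506
exp(-rT) = 0.99575902; exp(-qT) = 1.00000000
P = K * exp(-rT) * N(-d2) - S_0 * exp(-qT) * N(-d1)
N(-d1) = 0.07889624; N(-d2) = 0.09134221
P = 46.8000 * 0.99575902 * 0.09134221 - 52.0100 * 1.00000000 * 0.07889624 = 0.1533


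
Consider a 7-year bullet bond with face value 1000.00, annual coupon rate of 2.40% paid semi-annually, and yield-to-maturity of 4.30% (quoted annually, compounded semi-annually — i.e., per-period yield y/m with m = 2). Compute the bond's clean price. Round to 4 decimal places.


Coupon per period c = face * coupon_rate / m = 12.000000
Periods per year m = 2; per-period yield y/m = 0.021500
Number of cashflows N = 14
Cashflows (t years, CF_t, discount factor 1/(1+y/m)^(m*t), PV):
  t = 0.5000: CF_t = 12.000000, DF = 0.978953, PV = 11.747430
  t = 1.0000: CF_t = 12.000000, DF = 0.958348, PV = 11.500176
  t = 1.5000: CF_t = 12.000000, DF = 0.938177, PV = 11.258127
  t = 2.0000: CF_t = 12.000000, DF = 0.918431, PV = 11.021172
  t = 2.5000: CF_t = 12.000000, DF = 0.899100, PV = 10.789204
  t = 3.0000: CF_t = 12.000000, DF = 0.880177, PV = 10.562118
  t = 3.5000: CF_t = 12.000000, DF = 0.861651, PV = 10.339812
  t = 4.0000: CF_t = 12.000000, DF = 0.843515, PV = 10.122185
  t = 4.5000: CF_t = 12.000000, DF = 0.825762, PV = 9.909139
  t = 5.0000: CF_t = 12.000000, DF = 0.808381, PV = 9.700576
  t = 5.5000: CF_t = 12.000000, DF = 0.791367, PV = 9.496404
  t = 6.0000: CF_t = 12.000000, DF = 0.774711, PV = 9.296528
  t = 6.5000: CF_t = 12.000000, DF = 0.758405, PV = 9.100860
  t = 7.0000: CF_t = 1012.000000, DF = 0.742442, PV = 751.351779
Price P = sum_t PV_t = 886.195510

Answer: Price = 886.1955


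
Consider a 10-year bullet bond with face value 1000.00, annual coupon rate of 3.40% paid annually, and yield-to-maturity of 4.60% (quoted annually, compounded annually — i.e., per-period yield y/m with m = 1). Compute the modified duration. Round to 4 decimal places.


Answer: Modified duration = 8.1838

Derivation:
Coupon per period c = face * coupon_rate / m = 34.000000
Periods per year m = 1; per-period yield y/m = 0.046000
Number of cashflows N = 10
Cashflows (t years, CF_t, discount factor 1/(1+y/m)^(m*t), PV):
  t = 1.0000: CF_t = 34.000000, DF = 0.956023, PV = 32.504780
  t = 2.0000: CF_t = 34.000000, DF = 0.913980, PV = 31.075316
  t = 3.0000: CF_t = 34.000000, DF = 0.873786, PV = 29.708715
  t = 4.0000: CF_t = 34.000000, DF = 0.835359, PV = 28.402213
  t = 5.0000: CF_t = 34.000000, DF = 0.798623, PV = 27.153167
  t = 6.0000: CF_t = 34.000000, DF = 0.763501, PV = 25.959051
  t = 7.0000: CF_t = 34.000000, DF = 0.729925, PV = 24.817448
  t = 8.0000: CF_t = 34.000000, DF = 0.697825, PV = 23.726050
  t = 9.0000: CF_t = 34.000000, DF = 0.667137, PV = 22.682648
  t = 10.0000: CF_t = 1034.000000, DF = 0.637798, PV = 659.483134
Price P = sum_t PV_t = 905.512522
First compute Macaulay numerator sum_t t * PV_t:
  t * PV_t at t = 1.0000: 32.504780
  t * PV_t at t = 2.0000: 62.150631
  t * PV_t at t = 3.0000: 89.126144
  t * PV_t at t = 4.0000: 113.608852
  t * PV_t at t = 5.0000: 135.765836
  t * PV_t at t = 6.0000: 155.754305
  t * PV_t at t = 7.0000: 173.722138
  t * PV_t at t = 8.0000: 189.808400
  t * PV_t at t = 9.0000: 204.143833
  t * PV_t at t = 10.0000: 6594.831345
Macaulay duration D = 7751.416265 / 905.512522 = 8.560253
Modified duration = D / (1 + y/m) = 8.560253 / (1 + 0.046000) = 8.183798


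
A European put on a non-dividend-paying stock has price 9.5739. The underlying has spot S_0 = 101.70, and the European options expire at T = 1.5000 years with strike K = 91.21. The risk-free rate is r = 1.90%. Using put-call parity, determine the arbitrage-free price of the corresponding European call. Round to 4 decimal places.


Answer: Call price = 22.6267

Derivation:
Put-call parity: C - P = S_0 * exp(-qT) - K * exp(-rT).
S_0 * exp(-qT) = 101.7000 * 1.00000000 = 101.70000000
K * exp(-rT) = 91.2100 * 0.97190229 = 88.64720825
C = P + S*exp(-qT) - K*exp(-rT)
C = 9.5739 + 101.70000000 - 88.64720825 = 22.6267


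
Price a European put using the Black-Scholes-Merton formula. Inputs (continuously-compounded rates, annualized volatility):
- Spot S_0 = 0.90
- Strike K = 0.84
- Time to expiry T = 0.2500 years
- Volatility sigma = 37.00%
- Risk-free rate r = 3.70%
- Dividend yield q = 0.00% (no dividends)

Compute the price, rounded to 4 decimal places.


Answer: Price = 0.0356

Derivation:
d1 = (ln(S/K) + (r - q + 0.5*sigma^2) * T) / (sigma * sqrt(T)) = 0.51543444
d2 = d1 - sigma * sqrt(T) = 0.33043444
exp(-rT) = 0.99079265; exp(-qT) = 1.00000000
P = K * exp(-rT) * N(-d2) - S_0 * exp(-qT) * N(-d1)
N(-d1) = 0.30312474; N(-d2) = 0.37053586
P = 0.8400 * 0.99079265 * 0.37053586 - 0.9000 * 1.00000000 * 0.30312474 = 0.0356


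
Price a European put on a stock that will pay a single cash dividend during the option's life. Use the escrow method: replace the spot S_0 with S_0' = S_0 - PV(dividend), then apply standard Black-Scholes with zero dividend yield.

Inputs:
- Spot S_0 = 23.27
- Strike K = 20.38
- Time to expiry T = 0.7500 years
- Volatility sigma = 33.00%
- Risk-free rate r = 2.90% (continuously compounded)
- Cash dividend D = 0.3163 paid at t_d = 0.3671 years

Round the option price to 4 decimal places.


Answer: Price = 1.2169

Derivation:
PV(D) = D * exp(-r * t_d) = 0.3163 * 0.98941057 = 0.31295056
S_0' = S_0 - PV(D) = 23.2700 - 0.31295056 = 22.95704944
d1 = (ln(S_0'/K) + (r + sigma^2/2)*T) / (sigma*sqrt(T)) = 0.63564000
d2 = d1 - sigma*sqrt(T) = 0.34985161
exp(-rT) = 0.97848483
N(-d1) = 0.26250555; N(-d2) = 0.36322503
P = K * exp(-rT) * N(-d2) - S_0' * N(-d1) = 20.3800 * 0.97848483 * 0.36322503 - 22.95704944 * 0.26250555 = 1.2169


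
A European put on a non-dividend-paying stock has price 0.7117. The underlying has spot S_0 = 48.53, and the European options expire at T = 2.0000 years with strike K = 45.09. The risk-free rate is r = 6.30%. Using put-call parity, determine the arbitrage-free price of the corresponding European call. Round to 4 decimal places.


Answer: Call price = 9.4897

Derivation:
Put-call parity: C - P = S_0 * exp(-qT) - K * exp(-rT).
S_0 * exp(-qT) = 48.5300 * 1.00000000 = 48.53000000
K * exp(-rT) = 45.0900 * 0.88161485 = 39.75201344
C = P + S*exp(-qT) - K*exp(-rT)
C = 0.7117 + 48.53000000 - 39.75201344 = 9.4897


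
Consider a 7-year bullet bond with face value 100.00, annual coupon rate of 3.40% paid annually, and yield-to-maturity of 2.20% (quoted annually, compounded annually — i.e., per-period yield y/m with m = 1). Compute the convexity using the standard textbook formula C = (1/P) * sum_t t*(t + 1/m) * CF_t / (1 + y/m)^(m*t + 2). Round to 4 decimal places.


Coupon per period c = face * coupon_rate / m = 3.400000
Periods per year m = 1; per-period yield y/m = 0.022000
Number of cashflows N = 7
Cashflows (t years, CF_t, discount factor 1/(1+y/m)^(m*t), PV):
  t = 1.0000: CF_t = 3.400000, DF = 0.978474, PV = 3.326810
  t = 2.0000: CF_t = 3.400000, DF = 0.957411, PV = 3.255196
  t = 3.0000: CF_t = 3.400000, DF = 0.936801, PV = 3.185123
  t = 4.0000: CF_t = 3.400000, DF = 0.916635, PV = 3.116559
  t = 5.0000: CF_t = 3.400000, DF = 0.896903, PV = 3.049471
  t = 6.0000: CF_t = 3.400000, DF = 0.877596, PV = 2.983826
  t = 7.0000: CF_t = 103.400000, DF = 0.858704, PV = 88.790043
Price P = sum_t PV_t = 107.707028
Convexity numerator sum_t t*(t + 1/m) * CF_t / (1+y/m)^(m*t + 2):
  t = 1.0000: term = 6.370246
  t = 2.0000: term = 18.699353
  t = 3.0000: term = 36.593646
  t = 4.0000: term = 59.676527
  t = 5.0000: term = 87.587857
  t = 6.0000: term = 119.983366
  t = 7.0000: term = 4760.477355
Convexity = (1/P) * sum = 5089.388350 / 107.707028 = 47.252147

Answer: Convexity = 47.2521


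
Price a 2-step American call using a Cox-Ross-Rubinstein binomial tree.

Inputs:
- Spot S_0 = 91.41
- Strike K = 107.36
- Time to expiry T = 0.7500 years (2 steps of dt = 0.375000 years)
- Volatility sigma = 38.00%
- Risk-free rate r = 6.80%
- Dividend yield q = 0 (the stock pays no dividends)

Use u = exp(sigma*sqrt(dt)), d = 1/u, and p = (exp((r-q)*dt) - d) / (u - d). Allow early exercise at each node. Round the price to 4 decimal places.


dt = T/N = 0.375000
u = exp(sigma*sqrt(dt)) = 1.262005; d = 1/u = 0.792390
p = (exp((r-q)*dt) - d) / (u - d) = 0.497084
Discount per step: exp(-r*dt) = 0.974822
Stock lattice S(k, i) with i counting down-moves:
  k=0: S(0,0) = 91.4100
  k=1: S(1,0) = 115.3599; S(1,1) = 72.4324
  k=2: S(2,0) = 145.5847; S(2,1) = 91.4100; S(2,2) = 57.3947
Terminal payoffs V(N, i) = max(S_T - K, 0):
  V(2,0) = 38.224683; V(2,1) = 0.000000; V(2,2) = 0.000000
Backward induction: V(k, i) = exp(-r*dt) * [p * V(k+1, i) + (1-p) * V(k+1, i+1)]; then take max(V_cont, immediate exercise) for American.
  V(1,0) = exp(-r*dt) * [p*38.224683 + (1-p)*0.000000] = 18.522474; exercise = 7.999854; V(1,0) = max -> 18.522474
  V(1,1) = exp(-r*dt) * [p*0.000000 + (1-p)*0.000000] = 0.000000; exercise = 0.000000; V(1,1) = max -> 0.000000
  V(0,0) = exp(-r*dt) * [p*18.522474 + (1-p)*0.000000] = 8.975406; exercise = 0.000000; V(0,0) = max -> 8.975406

Answer: Price = V(0,0) = 8.9754


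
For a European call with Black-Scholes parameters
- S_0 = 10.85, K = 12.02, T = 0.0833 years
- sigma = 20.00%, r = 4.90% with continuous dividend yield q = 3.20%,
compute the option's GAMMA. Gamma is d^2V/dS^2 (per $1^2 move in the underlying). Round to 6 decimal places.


Answer: Gamma = 0.144557

Derivation:
d1 = -1.7206992935; d2 = -1.7784227723
phi(d1) = 0.0907777051; exp(-qT) = 0.9973379496; exp(-rT) = 0.9959266188
Gamma = exp(-qT) * phi(d1) / (S * sigma * sqrt(T)) = 0.9973379496 * 0.0907777051 / (10.8500 * 0.2000 * 0.2886173938) = 0.144557


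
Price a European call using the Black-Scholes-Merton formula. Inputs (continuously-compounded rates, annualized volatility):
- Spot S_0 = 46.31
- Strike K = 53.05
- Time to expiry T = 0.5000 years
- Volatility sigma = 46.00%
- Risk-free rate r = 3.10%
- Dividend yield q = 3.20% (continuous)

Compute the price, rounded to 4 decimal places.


d1 = (ln(S/K) + (r - q + 0.5*sigma^2) * T) / (sigma * sqrt(T)) = -0.25663962
d2 = d1 - sigma * sqrt(T) = -0.58190874
exp(-rT) = 0.98461951; exp(-qT) = 0.98412732
C = S_0 * exp(-qT) * N(d1) - K * exp(-rT) * N(d2)
N(d1) = 0.39872849; N(d2) = 0.28031408
C = 46.3100 * 0.98412732 * 0.39872849 - 53.0500 * 0.98461951 * 0.28031408 = 3.5301

Answer: Price = 3.5301


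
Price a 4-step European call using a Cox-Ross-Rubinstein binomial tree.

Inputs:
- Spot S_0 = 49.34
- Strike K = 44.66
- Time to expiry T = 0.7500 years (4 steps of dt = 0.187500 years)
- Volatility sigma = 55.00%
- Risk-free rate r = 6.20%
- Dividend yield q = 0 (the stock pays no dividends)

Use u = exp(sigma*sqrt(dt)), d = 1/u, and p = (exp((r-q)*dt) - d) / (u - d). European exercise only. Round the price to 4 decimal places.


dt = T/N = 0.187500
u = exp(sigma*sqrt(dt)) = 1.268908; d = 1/u = 0.788079
p = (exp((r-q)*dt) - d) / (u - d) = 0.465059
Discount per step: exp(-r*dt) = 0.988442
Stock lattice S(k, i) with i counting down-moves:
  k=0: S(0,0) = 49.3400
  k=1: S(1,0) = 62.6079; S(1,1) = 38.8838
  k=2: S(2,0) = 79.4437; S(2,1) = 49.3400; S(2,2) = 30.6435
  k=3: S(3,0) = 100.8068; S(3,1) = 62.6079; S(3,2) = 38.8838; S(3,3) = 24.1495
  k=4: S(4,0) = 127.9146; S(4,1) = 79.4437; S(4,2) = 49.3400; S(4,3) = 30.6435; S(4,4) = 19.0317
Terminal payoffs V(N, i) = max(S_T - K, 0):
  V(4,0) = 83.254626; V(4,1) = 34.783739; V(4,2) = 4.680000; V(4,3) = 0.000000; V(4,4) = 0.000000
Backward induction: V(k, i) = exp(-r*dt) * [p * V(k+1, i) + (1-p) * V(k+1, i+1)].
  V(3,0) = exp(-r*dt) * [p*83.254626 + (1-p)*34.783739] = 56.662992
  V(3,1) = exp(-r*dt) * [p*34.783739 + (1-p)*4.680000] = 18.464106
  V(3,2) = exp(-r*dt) * [p*4.680000 + (1-p)*0.000000] = 2.151319
  V(3,3) = exp(-r*dt) * [p*0.000000 + (1-p)*0.000000] = 0.000000
  V(2,0) = exp(-r*dt) * [p*56.662992 + (1-p)*18.464106] = 35.810106
  V(2,1) = exp(-r*dt) * [p*18.464106 + (1-p)*2.151319] = 9.625176
  V(2,2) = exp(-r*dt) * [p*2.151319 + (1-p)*0.000000] = 0.988926
  V(1,0) = exp(-r*dt) * [p*35.810106 + (1-p)*9.625176] = 21.550715
  V(1,1) = exp(-r*dt) * [p*9.625176 + (1-p)*0.988926] = 4.947439
  V(0,0) = exp(-r*dt) * [p*21.550715 + (1-p)*4.947439] = 12.522512

Answer: Price = V(0,0) = 12.5225


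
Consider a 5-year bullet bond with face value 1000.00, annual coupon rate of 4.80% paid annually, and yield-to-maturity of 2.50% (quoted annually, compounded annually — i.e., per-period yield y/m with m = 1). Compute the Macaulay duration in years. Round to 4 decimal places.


Coupon per period c = face * coupon_rate / m = 48.000000
Periods per year m = 1; per-period yield y/m = 0.025000
Number of cashflows N = 5
Cashflows (t years, CF_t, discount factor 1/(1+y/m)^(m*t), PV):
  t = 1.0000: CF_t = 48.000000, DF = 0.975610, PV = 46.829268
  t = 2.0000: CF_t = 48.000000, DF = 0.951814, PV = 45.687091
  t = 3.0000: CF_t = 48.000000, DF = 0.928599, PV = 44.572772
  t = 4.0000: CF_t = 48.000000, DF = 0.905951, PV = 43.485631
  t = 5.0000: CF_t = 1048.000000, DF = 0.883854, PV = 926.279293
Price P = sum_t PV_t = 1106.854055
Macaulay numerator sum_t t * PV_t:
  t * PV_t at t = 1.0000: 46.829268
  t * PV_t at t = 2.0000: 91.374182
  t * PV_t at t = 3.0000: 133.718315
  t * PV_t at t = 4.0000: 173.942524
  t * PV_t at t = 5.0000: 4631.396467
Macaulay duration D = (sum_t t * PV_t) / P = 5077.260756 / 1106.854055 = 4.587110

Answer: Macaulay duration = 4.5871 years


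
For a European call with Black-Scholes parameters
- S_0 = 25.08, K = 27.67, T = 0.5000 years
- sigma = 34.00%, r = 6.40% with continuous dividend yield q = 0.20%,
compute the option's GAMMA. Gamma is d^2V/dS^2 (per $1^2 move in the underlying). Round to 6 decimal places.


Answer: Gamma = 0.065261

Derivation:
d1 = -0.1596317602; d2 = -0.4000480658
phi(d1) = 0.3938915416; exp(-qT) = 0.9990004998; exp(-rT) = 0.9685065821
Gamma = exp(-qT) * phi(d1) / (S * sigma * sqrt(T)) = 0.9990004998 * 0.3938915416 / (25.0800 * 0.3400 * 0.7071067812) = 0.065261


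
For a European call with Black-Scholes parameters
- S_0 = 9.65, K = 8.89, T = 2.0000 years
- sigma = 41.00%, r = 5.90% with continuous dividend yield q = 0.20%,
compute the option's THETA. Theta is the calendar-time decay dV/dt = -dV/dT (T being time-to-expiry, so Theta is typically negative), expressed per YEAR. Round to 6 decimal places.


d1 = 0.6279985475; d2 = 0.0481709869
phi(d1) = 0.3275450680; exp(-qT) = 0.9960079893; exp(-rT) = 0.8886960526
Theta = -S*exp(-qT)*phi(d1)*sigma/(2*sqrt(T)) - r*K*exp(-rT)*N(d2) + q*S*exp(-qT)*N(d1)
N(d1) = 0.7349975542; N(d2) = 0.5192100138; sqrt(T) = 1.4142135624
Term 1 = -9.6500 * 0.9960079893 * 0.3275450680 * 0.4100 / (2 * 1.4142135624) = -0.4563521102
Term 2 = -0.0590 * 8.8900 * 0.8886960526 * 0.5192100138 = -0.2420193464
Term 3 = 0.0020 * 9.6500 * 0.9960079893 * 0.7349975542 = 0.0141288243
Theta = -0.4563521102 + (-0.2420193464) + (0.0141288243) = -0.684243

Answer: Theta = -0.684243


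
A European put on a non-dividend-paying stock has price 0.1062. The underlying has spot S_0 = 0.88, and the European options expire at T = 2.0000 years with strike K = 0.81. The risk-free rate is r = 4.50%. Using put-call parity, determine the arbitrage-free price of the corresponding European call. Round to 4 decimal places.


Answer: Call price = 0.2459

Derivation:
Put-call parity: C - P = S_0 * exp(-qT) - K * exp(-rT).
S_0 * exp(-qT) = 0.8800 * 1.00000000 = 0.88000000
K * exp(-rT) = 0.8100 * 0.91393119 = 0.74028426
C = P + S*exp(-qT) - K*exp(-rT)
C = 0.1062 + 0.88000000 - 0.74028426 = 0.2459


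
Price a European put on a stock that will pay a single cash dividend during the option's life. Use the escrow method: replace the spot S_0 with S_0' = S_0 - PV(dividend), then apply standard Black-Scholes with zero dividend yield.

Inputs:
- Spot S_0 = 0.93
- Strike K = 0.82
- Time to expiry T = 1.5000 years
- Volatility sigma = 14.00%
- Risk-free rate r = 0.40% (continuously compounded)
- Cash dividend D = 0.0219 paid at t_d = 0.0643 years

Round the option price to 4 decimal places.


Answer: Price = 0.0236

Derivation:
PV(D) = D * exp(-r * t_d) = 0.0219 * 0.99974283 = 0.02189437
S_0' = S_0 - PV(D) = 0.9300 - 0.02189437 = 0.90810563
d1 = (ln(S_0'/K) + (r + sigma^2/2)*T) / (sigma*sqrt(T)) = 0.71592967
d2 = d1 - sigma*sqrt(T) = 0.54446539
exp(-rT) = 0.99401796
N(-d1) = 0.23701739; N(-d2) = 0.29306063
P = K * exp(-rT) * N(-d2) - S_0' * N(-d1) = 0.8200 * 0.99401796 * 0.29306063 - 0.90810563 * 0.23701739 = 0.0236


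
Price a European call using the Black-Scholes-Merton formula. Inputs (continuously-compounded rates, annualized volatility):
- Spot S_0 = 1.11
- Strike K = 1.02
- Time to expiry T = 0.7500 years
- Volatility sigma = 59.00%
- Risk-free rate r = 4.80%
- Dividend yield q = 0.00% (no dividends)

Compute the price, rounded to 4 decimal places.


Answer: Price = 0.2799

Derivation:
d1 = (ln(S/K) + (r - q + 0.5*sigma^2) * T) / (sigma * sqrt(T)) = 0.49142272
d2 = d1 - sigma * sqrt(T) = -0.01953227
exp(-rT) = 0.96464029; exp(-qT) = 1.00000000
C = S_0 * exp(-qT) * N(d1) - K * exp(-rT) * N(d2)
N(d1) = 0.68843625; N(d2) = 0.49220825
C = 1.1100 * 1.00000000 * 0.68843625 - 1.0200 * 0.96464029 * 0.49220825 = 0.2799


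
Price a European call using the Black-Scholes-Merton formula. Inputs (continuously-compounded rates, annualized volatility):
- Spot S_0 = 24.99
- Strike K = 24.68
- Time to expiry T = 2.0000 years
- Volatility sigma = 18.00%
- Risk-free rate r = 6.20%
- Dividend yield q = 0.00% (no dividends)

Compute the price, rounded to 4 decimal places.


Answer: Price = 4.2939

Derivation:
d1 = (ln(S/K) + (r - q + 0.5*sigma^2) * T) / (sigma * sqrt(T)) = 0.66343330
d2 = d1 - sigma * sqrt(T) = 0.40887486
exp(-rT) = 0.88337984; exp(-qT) = 1.00000000
C = S_0 * exp(-qT) * N(d1) - K * exp(-rT) * N(d2)
N(d1) = 0.74647346; N(d2) = 0.65868425
C = 24.9900 * 1.00000000 * 0.74647346 - 24.6800 * 0.88337984 * 0.65868425 = 4.2939


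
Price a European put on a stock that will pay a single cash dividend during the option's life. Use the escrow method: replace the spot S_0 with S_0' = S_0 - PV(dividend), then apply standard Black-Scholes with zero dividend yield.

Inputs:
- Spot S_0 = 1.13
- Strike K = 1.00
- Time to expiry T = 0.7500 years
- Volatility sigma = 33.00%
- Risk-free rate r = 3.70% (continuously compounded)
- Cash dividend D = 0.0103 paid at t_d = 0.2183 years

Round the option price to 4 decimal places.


Answer: Price = 0.0593

Derivation:
PV(D) = D * exp(-r * t_d) = 0.0103 * 0.99195543 = 0.01021714
S_0' = S_0 - PV(D) = 1.1300 - 0.01021714 = 1.11978286
d1 = (ln(S_0'/K) + (r + sigma^2/2)*T) / (sigma*sqrt(T)) = 0.63586311
d2 = d1 - sigma*sqrt(T) = 0.35007473
exp(-rT) = 0.97263149
N(-d1) = 0.26243282; N(-d2) = 0.36314131
P = K * exp(-rT) * N(-d2) - S_0' * N(-d1) = 1.0000 * 0.97263149 * 0.36314131 - 1.11978286 * 0.26243282 = 0.0593


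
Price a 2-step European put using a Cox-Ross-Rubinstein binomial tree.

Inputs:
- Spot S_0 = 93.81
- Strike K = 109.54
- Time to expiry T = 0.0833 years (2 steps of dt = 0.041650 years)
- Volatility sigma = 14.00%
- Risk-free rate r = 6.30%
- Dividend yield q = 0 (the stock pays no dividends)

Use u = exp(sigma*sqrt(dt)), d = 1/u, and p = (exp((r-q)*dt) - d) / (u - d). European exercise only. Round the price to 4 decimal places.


Answer: Price = V(0,0) = 15.1567

Derivation:
dt = T/N = 0.041650
u = exp(sigma*sqrt(dt)) = 1.028984; d = 1/u = 0.971833
p = (exp((r-q)*dt) - d) / (u - d) = 0.538830
Discount per step: exp(-r*dt) = 0.997379
Stock lattice S(k, i) with i counting down-moves:
  k=0: S(0,0) = 93.8100
  k=1: S(1,0) = 96.5290; S(1,1) = 91.1676
  k=2: S(2,0) = 99.3267; S(2,1) = 93.8100; S(2,2) = 88.5997
Terminal payoffs V(N, i) = max(K - S_T, 0):
  V(2,0) = 10.213263; V(2,1) = 15.730000; V(2,2) = 20.940330
Backward induction: V(k, i) = exp(-r*dt) * [p * V(k+1, i) + (1-p) * V(k+1, i+1)].
  V(1,0) = exp(-r*dt) * [p*10.213263 + (1-p)*15.730000] = 12.723984
  V(1,1) = exp(-r*dt) * [p*15.730000 + (1-p)*20.940330] = 18.085329
  V(0,0) = exp(-r*dt) * [p*12.723984 + (1-p)*18.085329] = 15.156651


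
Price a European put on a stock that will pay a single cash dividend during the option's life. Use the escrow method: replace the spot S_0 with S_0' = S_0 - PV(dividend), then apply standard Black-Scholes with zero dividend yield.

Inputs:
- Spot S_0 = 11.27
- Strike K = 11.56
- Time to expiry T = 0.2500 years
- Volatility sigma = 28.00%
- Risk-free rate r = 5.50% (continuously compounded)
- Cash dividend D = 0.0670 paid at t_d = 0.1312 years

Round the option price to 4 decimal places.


PV(D) = D * exp(-r * t_d) = 0.0670 * 0.99280997 = 0.06651827
S_0' = S_0 - PV(D) = 11.2700 - 0.06651827 = 11.20348173
d1 = (ln(S_0'/K) + (r + sigma^2/2)*T) / (sigma*sqrt(T)) = -0.05554475
d2 = d1 - sigma*sqrt(T) = -0.19554475
exp(-rT) = 0.98634410
N(-d1) = 0.52214776; N(-d2) = 0.57751674
P = K * exp(-rT) * N(-d2) - S_0' * N(-d1) = 11.5600 * 0.98634410 * 0.57751674 - 11.20348173 * 0.52214776 = 0.7351

Answer: Price = 0.7351


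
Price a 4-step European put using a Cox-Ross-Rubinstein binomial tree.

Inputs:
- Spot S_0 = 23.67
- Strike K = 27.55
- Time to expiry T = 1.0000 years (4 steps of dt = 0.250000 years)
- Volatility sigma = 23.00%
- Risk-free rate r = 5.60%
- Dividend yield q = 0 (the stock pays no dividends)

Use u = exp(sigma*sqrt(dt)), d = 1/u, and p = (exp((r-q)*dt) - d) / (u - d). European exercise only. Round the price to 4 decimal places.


dt = T/N = 0.250000
u = exp(sigma*sqrt(dt)) = 1.121873; d = 1/u = 0.891366
p = (exp((r-q)*dt) - d) / (u - d) = 0.532444
Discount per step: exp(-r*dt) = 0.986098
Stock lattice S(k, i) with i counting down-moves:
  k=0: S(0,0) = 23.6700
  k=1: S(1,0) = 26.5547; S(1,1) = 21.0986
  k=2: S(2,0) = 29.7911; S(2,1) = 23.6700; S(2,2) = 18.8066
  k=3: S(3,0) = 33.4218; S(3,1) = 26.5547; S(3,2) = 21.0986; S(3,3) = 16.7636
  k=4: S(4,0) = 37.4950; S(4,1) = 29.7911; S(4,2) = 23.6700; S(4,3) = 18.8066; S(4,4) = 14.9425
Terminal payoffs V(N, i) = max(K - S_T, 0):
  V(4,0) = 0.000000; V(4,1) = 0.000000; V(4,2) = 3.880000; V(4,3) = 8.743390; V(4,4) = 12.607516
Backward induction: V(k, i) = exp(-r*dt) * [p * V(k+1, i) + (1-p) * V(k+1, i+1)].
  V(3,0) = exp(-r*dt) * [p*0.000000 + (1-p)*0.000000] = 0.000000
  V(3,1) = exp(-r*dt) * [p*0.000000 + (1-p)*3.880000] = 1.788895
  V(3,2) = exp(-r*dt) * [p*3.880000 + (1-p)*8.743390] = 6.068351
  V(3,3) = exp(-r*dt) * [p*8.743390 + (1-p)*12.607516] = 10.403412
  V(2,0) = exp(-r*dt) * [p*0.000000 + (1-p)*1.788895] = 0.824780
  V(2,1) = exp(-r*dt) * [p*1.788895 + (1-p)*6.068351] = 3.737091
  V(2,2) = exp(-r*dt) * [p*6.068351 + (1-p)*10.403412] = 7.982689
  V(1,0) = exp(-r*dt) * [p*0.824780 + (1-p)*3.737091] = 2.156050
  V(1,1) = exp(-r*dt) * [p*3.737091 + (1-p)*7.982689] = 5.642593
  V(0,0) = exp(-r*dt) * [p*2.156050 + (1-p)*5.642593] = 3.733565

Answer: Price = V(0,0) = 3.7336


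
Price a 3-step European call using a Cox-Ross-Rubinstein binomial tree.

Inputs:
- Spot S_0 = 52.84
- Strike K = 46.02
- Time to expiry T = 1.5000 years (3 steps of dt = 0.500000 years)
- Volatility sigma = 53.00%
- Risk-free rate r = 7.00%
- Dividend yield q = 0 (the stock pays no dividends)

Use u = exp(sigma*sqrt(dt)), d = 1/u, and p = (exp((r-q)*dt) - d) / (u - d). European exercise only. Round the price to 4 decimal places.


dt = T/N = 0.500000
u = exp(sigma*sqrt(dt)) = 1.454652; d = 1/u = 0.687450
p = (exp((r-q)*dt) - d) / (u - d) = 0.453818
Discount per step: exp(-r*dt) = 0.965605
Stock lattice S(k, i) with i counting down-moves:
  k=0: S(0,0) = 52.8400
  k=1: S(1,0) = 76.8638; S(1,1) = 36.3248
  k=2: S(2,0) = 111.8101; S(2,1) = 52.8400; S(2,2) = 24.9715
  k=3: S(3,0) = 162.6447; S(3,1) = 76.8638; S(3,2) = 36.3248; S(3,3) = 17.1667
Terminal payoffs V(N, i) = max(S_T - K, 0):
  V(3,0) = 116.624732; V(3,1) = 30.843804; V(3,2) = 0.000000; V(3,3) = 0.000000
Backward induction: V(k, i) = exp(-r*dt) * [p * V(k+1, i) + (1-p) * V(k+1, i+1)].
  V(2,0) = exp(-r*dt) * [p*116.624732 + (1-p)*30.843804] = 67.372913
  V(2,1) = exp(-r*dt) * [p*30.843804 + (1-p)*0.000000] = 13.516030
  V(2,2) = exp(-r*dt) * [p*0.000000 + (1-p)*0.000000] = 0.000000
  V(1,0) = exp(-r*dt) * [p*67.372913 + (1-p)*13.516030] = 36.651719
  V(1,1) = exp(-r*dt) * [p*13.516030 + (1-p)*0.000000] = 5.922845
  V(0,0) = exp(-r*dt) * [p*36.651719 + (1-p)*5.922845] = 19.184799

Answer: Price = V(0,0) = 19.1848


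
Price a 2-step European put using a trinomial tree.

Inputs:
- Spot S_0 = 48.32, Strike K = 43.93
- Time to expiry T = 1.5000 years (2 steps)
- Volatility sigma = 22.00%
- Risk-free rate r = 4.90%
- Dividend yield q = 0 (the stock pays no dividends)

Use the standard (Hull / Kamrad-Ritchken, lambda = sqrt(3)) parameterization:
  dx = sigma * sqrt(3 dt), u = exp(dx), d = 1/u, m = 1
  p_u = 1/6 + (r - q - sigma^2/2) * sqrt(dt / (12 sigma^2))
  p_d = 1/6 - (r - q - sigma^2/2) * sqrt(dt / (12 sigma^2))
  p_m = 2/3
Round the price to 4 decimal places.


Answer: Price = V(0,0) = 1.9147

Derivation:
dt = T/N = 0.750000; dx = sigma*sqrt(3*dt) = 0.330000
u = exp(dx) = 1.390968; d = 1/u = 0.718924
p_u = 0.194848, p_m = 0.666667, p_d = 0.138485
Discount per step: exp(-r*dt) = 0.963917
Stock lattice S(k, j) with j the centered position index:
  k=0: S(0,+0) = 48.3200
  k=1: S(1,-1) = 34.7384; S(1,+0) = 48.3200; S(1,+1) = 67.2116
  k=2: S(2,-2) = 24.9743; S(2,-1) = 34.7384; S(2,+0) = 48.3200; S(2,+1) = 67.2116; S(2,+2) = 93.4892
Terminal payoffs V(N, j) = max(K - S_T, 0):
  V(2,-2) = 18.955744; V(2,-1) = 9.191605; V(2,+0) = 0.000000; V(2,+1) = 0.000000; V(2,+2) = 0.000000
Backward induction: V(k, j) = exp(-r*dt) * [p_u * V(k+1, j+1) + p_m * V(k+1, j) + p_d * V(k+1, j-1)]
  V(1,-1) = exp(-r*dt) * [p_u*0.000000 + p_m*9.191605 + p_d*18.955744] = 8.436993
  V(1,+0) = exp(-r*dt) * [p_u*0.000000 + p_m*0.000000 + p_d*9.191605] = 1.226968
  V(1,+1) = exp(-r*dt) * [p_u*0.000000 + p_m*0.000000 + p_d*0.000000] = 0.000000
  V(0,+0) = exp(-r*dt) * [p_u*0.000000 + p_m*1.226968 + p_d*8.436993] = 1.914700


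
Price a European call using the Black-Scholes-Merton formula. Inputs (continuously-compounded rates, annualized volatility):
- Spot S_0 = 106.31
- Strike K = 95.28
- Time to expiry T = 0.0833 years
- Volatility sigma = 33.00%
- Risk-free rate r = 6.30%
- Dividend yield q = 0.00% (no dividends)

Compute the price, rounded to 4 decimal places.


Answer: Price = 12.0590

Derivation:
d1 = (ln(S/K) + (r - q + 0.5*sigma^2) * T) / (sigma * sqrt(T)) = 1.25281740
d2 = d1 - sigma * sqrt(T) = 1.15757366
exp(-rT) = 0.99476585; exp(-qT) = 1.00000000
C = S_0 * exp(-qT) * N(d1) - K * exp(-rT) * N(d2)
N(d1) = 0.89486392; N(d2) = 0.87648097
C = 106.3100 * 1.00000000 * 0.89486392 - 95.2800 * 0.99476585 * 0.87648097 = 12.0590


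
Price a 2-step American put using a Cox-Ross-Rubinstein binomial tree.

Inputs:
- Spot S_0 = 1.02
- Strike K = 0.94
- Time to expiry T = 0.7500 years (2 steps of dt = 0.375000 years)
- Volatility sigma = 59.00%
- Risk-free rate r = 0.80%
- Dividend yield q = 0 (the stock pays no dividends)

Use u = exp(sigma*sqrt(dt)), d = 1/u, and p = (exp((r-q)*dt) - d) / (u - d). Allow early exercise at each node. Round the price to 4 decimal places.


dt = T/N = 0.375000
u = exp(sigma*sqrt(dt)) = 1.435194; d = 1/u = 0.696770
p = (exp((r-q)*dt) - d) / (u - d) = 0.414714
Discount per step: exp(-r*dt) = 0.997004
Stock lattice S(k, i) with i counting down-moves:
  k=0: S(0,0) = 1.0200
  k=1: S(1,0) = 1.4639; S(1,1) = 0.7107
  k=2: S(2,0) = 2.1010; S(2,1) = 1.0200; S(2,2) = 0.4952
Terminal payoffs V(N, i) = max(K - S_T, 0):
  V(2,0) = 0.000000; V(2,1) = 0.000000; V(2,2) = 0.444802
Backward induction: V(k, i) = exp(-r*dt) * [p * V(k+1, i) + (1-p) * V(k+1, i+1)]; then take max(V_cont, immediate exercise) for American.
  V(1,0) = exp(-r*dt) * [p*0.000000 + (1-p)*0.000000] = 0.000000; exercise = 0.000000; V(1,0) = max -> 0.000000
  V(1,1) = exp(-r*dt) * [p*0.000000 + (1-p)*0.444802] = 0.259556; exercise = 0.229294; V(1,1) = max -> 0.259556
  V(0,0) = exp(-r*dt) * [p*0.000000 + (1-p)*0.259556] = 0.151460; exercise = 0.000000; V(0,0) = max -> 0.151460

Answer: Price = V(0,0) = 0.1515


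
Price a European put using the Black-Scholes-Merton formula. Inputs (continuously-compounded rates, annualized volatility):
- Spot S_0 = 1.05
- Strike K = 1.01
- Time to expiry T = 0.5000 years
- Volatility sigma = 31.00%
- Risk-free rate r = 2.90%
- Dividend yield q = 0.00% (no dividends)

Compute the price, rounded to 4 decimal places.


d1 = (ln(S/K) + (r - q + 0.5*sigma^2) * T) / (sigma * sqrt(T)) = 0.35293676
d2 = d1 - sigma * sqrt(T) = 0.13373366
exp(-rT) = 0.98560462; exp(-qT) = 1.00000000
P = K * exp(-rT) * N(-d2) - S_0 * exp(-qT) * N(-d1)
N(-d1) = 0.36206792; N(-d2) = 0.44680659
P = 1.0100 * 0.98560462 * 0.44680659 - 1.0500 * 1.00000000 * 0.36206792 = 0.0646

Answer: Price = 0.0646


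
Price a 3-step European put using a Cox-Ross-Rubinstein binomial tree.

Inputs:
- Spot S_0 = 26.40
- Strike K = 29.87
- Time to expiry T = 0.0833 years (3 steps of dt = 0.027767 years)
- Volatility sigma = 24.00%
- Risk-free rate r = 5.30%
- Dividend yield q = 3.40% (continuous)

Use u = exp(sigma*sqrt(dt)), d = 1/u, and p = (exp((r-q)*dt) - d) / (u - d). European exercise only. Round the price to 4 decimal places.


dt = T/N = 0.027767
u = exp(sigma*sqrt(dt)) = 1.040802; d = 1/u = 0.960797
p = (exp((r-q)*dt) - d) / (u - d) = 0.496599
Discount per step: exp(-r*dt) = 0.998529
Stock lattice S(k, i) with i counting down-moves:
  k=0: S(0,0) = 26.4000
  k=1: S(1,0) = 27.4772; S(1,1) = 25.3650
  k=2: S(2,0) = 28.5983; S(2,1) = 26.4000; S(2,2) = 24.3707
  k=3: S(3,0) = 29.7652; S(3,1) = 27.4772; S(3,2) = 25.3650; S(3,3) = 23.4153
Terminal payoffs V(N, i) = max(K - S_T, 0):
  V(3,0) = 0.104798; V(3,1) = 2.392815; V(3,2) = 4.504956; V(3,3) = 6.454738
Backward induction: V(k, i) = exp(-r*dt) * [p * V(k+1, i) + (1-p) * V(k+1, i+1)].
  V(2,0) = exp(-r*dt) * [p*0.104798 + (1-p)*2.392815] = 1.254740
  V(2,1) = exp(-r*dt) * [p*2.392815 + (1-p)*4.504956] = 3.450986
  V(2,2) = exp(-r*dt) * [p*4.504956 + (1-p)*6.454738] = 5.478410
  V(1,0) = exp(-r*dt) * [p*1.254740 + (1-p)*3.450986] = 2.356861
  V(1,1) = exp(-r*dt) * [p*3.450986 + (1-p)*5.478410] = 4.465017
  V(0,0) = exp(-r*dt) * [p*2.356861 + (1-p)*4.465017] = 3.413082

Answer: Price = V(0,0) = 3.4131


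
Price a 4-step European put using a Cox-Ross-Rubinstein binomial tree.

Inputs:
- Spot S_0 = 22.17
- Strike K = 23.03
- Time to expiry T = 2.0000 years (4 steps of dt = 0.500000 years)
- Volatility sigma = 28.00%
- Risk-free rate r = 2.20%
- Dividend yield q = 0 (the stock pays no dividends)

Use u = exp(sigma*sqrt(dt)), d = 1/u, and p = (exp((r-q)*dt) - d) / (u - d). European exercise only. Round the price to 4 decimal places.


Answer: Price = V(0,0) = 3.3346

Derivation:
dt = T/N = 0.500000
u = exp(sigma*sqrt(dt)) = 1.218950; d = 1/u = 0.820378
p = (exp((r-q)*dt) - d) / (u - d) = 0.478414
Discount per step: exp(-r*dt) = 0.989060
Stock lattice S(k, i) with i counting down-moves:
  k=0: S(0,0) = 22.1700
  k=1: S(1,0) = 27.0241; S(1,1) = 18.1878
  k=2: S(2,0) = 32.9411; S(2,1) = 22.1700; S(2,2) = 14.9209
  k=3: S(3,0) = 40.1535; S(3,1) = 27.0241; S(3,2) = 18.1878; S(3,3) = 12.2407
  k=4: S(4,0) = 48.9451; S(4,1) = 32.9411; S(4,2) = 22.1700; S(4,3) = 14.9209; S(4,4) = 10.0420
Terminal payoffs V(N, i) = max(K - S_T, 0):
  V(4,0) = 0.000000; V(4,1) = 0.000000; V(4,2) = 0.860000; V(4,3) = 8.109140; V(4,4) = 12.987959
Backward induction: V(k, i) = exp(-r*dt) * [p * V(k+1, i) + (1-p) * V(k+1, i+1)].
  V(3,0) = exp(-r*dt) * [p*0.000000 + (1-p)*0.000000] = 0.000000
  V(3,1) = exp(-r*dt) * [p*0.000000 + (1-p)*0.860000] = 0.443656
  V(3,2) = exp(-r*dt) * [p*0.860000 + (1-p)*8.109140] = 4.590275
  V(3,3) = exp(-r*dt) * [p*8.109140 + (1-p)*12.987959] = 10.537311
  V(2,0) = exp(-r*dt) * [p*0.000000 + (1-p)*0.443656] = 0.228873
  V(2,1) = exp(-r*dt) * [p*0.443656 + (1-p)*4.590275] = 2.577959
  V(2,2) = exp(-r*dt) * [p*4.590275 + (1-p)*10.537311] = 7.608013
  V(1,0) = exp(-r*dt) * [p*0.228873 + (1-p)*2.577959] = 1.438214
  V(1,1) = exp(-r*dt) * [p*2.577959 + (1-p)*7.608013] = 5.144658
  V(0,0) = exp(-r*dt) * [p*1.438214 + (1-p)*5.144658] = 3.334559


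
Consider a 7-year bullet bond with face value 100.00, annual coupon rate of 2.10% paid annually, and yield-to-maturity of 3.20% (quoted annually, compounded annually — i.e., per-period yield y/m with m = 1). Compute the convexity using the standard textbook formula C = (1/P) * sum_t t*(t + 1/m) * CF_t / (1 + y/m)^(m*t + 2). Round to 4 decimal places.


Answer: Convexity = 48.2471

Derivation:
Coupon per period c = face * coupon_rate / m = 2.100000
Periods per year m = 1; per-period yield y/m = 0.032000
Number of cashflows N = 7
Cashflows (t years, CF_t, discount factor 1/(1+y/m)^(m*t), PV):
  t = 1.0000: CF_t = 2.100000, DF = 0.968992, PV = 2.034884
  t = 2.0000: CF_t = 2.100000, DF = 0.938946, PV = 1.971787
  t = 3.0000: CF_t = 2.100000, DF = 0.909831, PV = 1.910646
  t = 4.0000: CF_t = 2.100000, DF = 0.881620, PV = 1.851401
  t = 5.0000: CF_t = 2.100000, DF = 0.854283, PV = 1.793993
  t = 6.0000: CF_t = 2.100000, DF = 0.827793, PV = 1.738366
  t = 7.0000: CF_t = 102.100000, DF = 0.802125, PV = 81.896975
Price P = sum_t PV_t = 93.198051
Convexity numerator sum_t t*(t + 1/m) * CF_t / (1+y/m)^(m*t + 2):
  t = 1.0000: term = 3.821292
  t = 2.0000: term = 11.108406
  t = 3.0000: term = 21.527919
  t = 4.0000: term = 34.767311
  t = 5.0000: term = 50.533883
  t = 6.0000: term = 68.553717
  t = 7.0000: term = 4306.222774
Convexity = (1/P) * sum = 4496.535303 / 93.198051 = 48.247096


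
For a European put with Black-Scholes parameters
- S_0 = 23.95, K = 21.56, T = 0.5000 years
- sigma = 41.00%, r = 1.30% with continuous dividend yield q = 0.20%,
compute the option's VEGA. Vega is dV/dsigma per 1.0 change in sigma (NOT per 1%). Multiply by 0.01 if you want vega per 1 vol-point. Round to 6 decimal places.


Answer: Vega = 5.875726

Derivation:
d1 = 0.5265481953; d2 = 0.2366344151
phi(d1) = 0.3473004463; exp(-qT) = 0.9990004998; exp(-rT) = 0.9935210793
Vega = S * exp(-qT) * phi(d1) * sqrt(T) = 23.9500 * 0.9990004998 * 0.3473004463 * 0.7071067812 = 5.875726


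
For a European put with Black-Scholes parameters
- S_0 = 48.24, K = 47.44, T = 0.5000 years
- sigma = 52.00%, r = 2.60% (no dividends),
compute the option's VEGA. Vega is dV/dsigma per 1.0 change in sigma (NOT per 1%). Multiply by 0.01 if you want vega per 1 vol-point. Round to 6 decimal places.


d1 = 0.2646831163; d2 = -0.1030124099
phi(d1) = 0.3852098188; exp(-qT) = 1.0000000000; exp(-rT) = 0.9870841350
Vega = S * exp(-qT) * phi(d1) * sqrt(T) = 48.2400 * 1.0000000000 * 0.3852098188 * 0.7071067812 = 13.139827

Answer: Vega = 13.139827


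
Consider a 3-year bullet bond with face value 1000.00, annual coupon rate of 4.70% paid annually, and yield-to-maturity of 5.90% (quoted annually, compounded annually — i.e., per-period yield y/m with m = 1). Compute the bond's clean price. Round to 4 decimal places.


Coupon per period c = face * coupon_rate / m = 47.000000
Periods per year m = 1; per-period yield y/m = 0.059000
Number of cashflows N = 3
Cashflows (t years, CF_t, discount factor 1/(1+y/m)^(m*t), PV):
  t = 1.0000: CF_t = 47.000000, DF = 0.944287, PV = 44.381492
  t = 2.0000: CF_t = 47.000000, DF = 0.891678, PV = 41.908869
  t = 3.0000: CF_t = 1047.000000, DF = 0.842000, PV = 881.574057
Price P = sum_t PV_t = 967.864418

Answer: Price = 967.8644


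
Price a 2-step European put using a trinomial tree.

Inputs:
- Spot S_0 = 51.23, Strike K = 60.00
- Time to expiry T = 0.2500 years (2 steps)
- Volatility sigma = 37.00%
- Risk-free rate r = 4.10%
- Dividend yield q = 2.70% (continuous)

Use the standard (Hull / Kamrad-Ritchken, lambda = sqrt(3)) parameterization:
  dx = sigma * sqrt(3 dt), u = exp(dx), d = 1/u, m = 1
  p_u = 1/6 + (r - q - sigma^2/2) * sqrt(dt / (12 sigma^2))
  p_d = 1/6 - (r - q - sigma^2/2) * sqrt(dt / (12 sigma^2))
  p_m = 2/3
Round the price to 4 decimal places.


Answer: Price = V(0,0) = 9.8261

Derivation:
dt = T/N = 0.125000; dx = sigma*sqrt(3*dt) = 0.226578
u = exp(dx) = 1.254300; d = 1/u = 0.797257
p_u = 0.151647, p_m = 0.666667, p_d = 0.181686
Discount per step: exp(-r*dt) = 0.994888
Stock lattice S(k, j) with j the centered position index:
  k=0: S(0,+0) = 51.2300
  k=1: S(1,-1) = 40.8435; S(1,+0) = 51.2300; S(1,+1) = 64.2578
  k=2: S(2,-2) = 32.5628; S(2,-1) = 40.8435; S(2,+0) = 51.2300; S(2,+1) = 64.2578; S(2,+2) = 80.5986
Terminal payoffs V(N, j) = max(K - S_T, 0):
  V(2,-2) = 27.437227; V(2,-1) = 19.156508; V(2,+0) = 8.770000; V(2,+1) = 0.000000; V(2,+2) = 0.000000
Backward induction: V(k, j) = exp(-r*dt) * [p_u * V(k+1, j+1) + p_m * V(k+1, j) + p_d * V(k+1, j-1)]
  V(1,-1) = exp(-r*dt) * [p_u*8.770000 + p_m*19.156508 + p_d*27.437227] = 18.988354
  V(1,+0) = exp(-r*dt) * [p_u*0.000000 + p_m*8.770000 + p_d*19.156508] = 9.279463
  V(1,+1) = exp(-r*dt) * [p_u*0.000000 + p_m*0.000000 + p_d*8.770000] = 1.585244
  V(0,+0) = exp(-r*dt) * [p_u*1.585244 + p_m*9.279463 + p_d*18.988354] = 9.826143


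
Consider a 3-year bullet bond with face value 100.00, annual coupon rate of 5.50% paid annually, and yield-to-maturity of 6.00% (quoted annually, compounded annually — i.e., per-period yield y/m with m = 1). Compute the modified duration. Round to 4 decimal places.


Coupon per period c = face * coupon_rate / m = 5.500000
Periods per year m = 1; per-period yield y/m = 0.060000
Number of cashflows N = 3
Cashflows (t years, CF_t, discount factor 1/(1+y/m)^(m*t), PV):
  t = 1.0000: CF_t = 5.500000, DF = 0.943396, PV = 5.188679
  t = 2.0000: CF_t = 5.500000, DF = 0.889996, PV = 4.894980
  t = 3.0000: CF_t = 105.500000, DF = 0.839619, PV = 88.579834
Price P = sum_t PV_t = 98.663494
First compute Macaulay numerator sum_t t * PV_t:
  t * PV_t at t = 1.0000: 5.188679
  t * PV_t at t = 2.0000: 9.789961
  t * PV_t at t = 3.0000: 265.739503
Macaulay duration D = 280.718143 / 98.663494 = 2.845208
Modified duration = D / (1 + y/m) = 2.845208 / (1 + 0.060000) = 2.684158

Answer: Modified duration = 2.6842
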